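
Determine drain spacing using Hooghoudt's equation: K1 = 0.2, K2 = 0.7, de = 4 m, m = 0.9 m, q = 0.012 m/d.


S^2 = 8*K2*de*m/q + 4*K1*m^2/q
S^2 = 8*0.7*4*0.9/0.012 + 4*0.2*0.9^2/0.012
S = sqrt(1734.0000)

41.6413 m


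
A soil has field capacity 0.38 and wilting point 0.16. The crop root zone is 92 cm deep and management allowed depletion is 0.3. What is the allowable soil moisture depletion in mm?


SMD = (FC - PWP) * d * MAD * 10
SMD = (0.38 - 0.16) * 92 * 0.3 * 10
SMD = 0.2200 * 92 * 0.3 * 10

60.7200 mm


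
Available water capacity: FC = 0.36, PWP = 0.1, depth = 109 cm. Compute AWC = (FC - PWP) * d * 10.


AWC = (FC - PWP) * d * 10
AWC = (0.36 - 0.1) * 109 * 10
AWC = 0.2600 * 109 * 10

283.4000 mm


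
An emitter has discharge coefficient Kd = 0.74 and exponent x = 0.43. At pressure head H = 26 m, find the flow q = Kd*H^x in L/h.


q = Kd * H^x = 0.74 * 26^0.43 = 0.74 * 4.059182

3.0038 L/h


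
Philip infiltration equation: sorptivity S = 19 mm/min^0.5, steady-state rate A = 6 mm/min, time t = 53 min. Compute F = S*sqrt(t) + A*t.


F = S*sqrt(t) + A*t
F = 19*sqrt(53) + 6*53
F = 19*7.280110 + 318

456.3221 mm


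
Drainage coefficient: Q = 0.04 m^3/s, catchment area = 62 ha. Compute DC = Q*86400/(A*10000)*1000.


DC = Q * 86400 / (A * 10000) * 1000
DC = 0.04 * 86400 / (62 * 10000) * 1000
DC = 3456000.0000 / 620000

5.5742 mm/day


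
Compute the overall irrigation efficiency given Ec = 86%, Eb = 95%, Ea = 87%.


Ec = 0.86, Eb = 0.95, Ea = 0.87
E = 0.86 * 0.95 * 0.87 * 100 = 71.0790%

71.0790 %


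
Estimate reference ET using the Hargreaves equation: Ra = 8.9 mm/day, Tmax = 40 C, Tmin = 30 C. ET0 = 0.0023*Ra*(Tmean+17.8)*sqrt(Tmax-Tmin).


Tmean = (Tmax + Tmin)/2 = (40 + 30)/2 = 35.0
ET0 = 0.0023 * 8.9 * (35.0 + 17.8) * sqrt(40 - 30)
ET0 = 0.0023 * 8.9 * 52.8 * 3.162278

3.4178 mm/day


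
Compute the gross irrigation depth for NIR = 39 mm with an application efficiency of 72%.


Ea = 72% = 0.72
GID = NIR / Ea = 39 / 0.72 = 54.1667 mm

54.1667 mm


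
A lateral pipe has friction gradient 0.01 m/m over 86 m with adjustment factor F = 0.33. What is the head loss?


hf = J * L * F = 0.01 * 86 * 0.33 = 0.2838 m

0.2838 m


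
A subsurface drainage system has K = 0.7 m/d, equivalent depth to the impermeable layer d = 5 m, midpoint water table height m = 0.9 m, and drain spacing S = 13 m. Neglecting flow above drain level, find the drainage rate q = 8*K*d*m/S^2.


q = 8*K*d*m/S^2
q = 8*0.7*5*0.9/13^2
q = 25.2000 / 169

0.1491 m/d


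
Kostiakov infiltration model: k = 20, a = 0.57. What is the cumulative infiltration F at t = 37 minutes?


F = k * t^a = 20 * 37^0.57
F = 20 * 7.832042

156.6408 mm


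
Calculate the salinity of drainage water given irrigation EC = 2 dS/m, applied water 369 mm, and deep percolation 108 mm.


EC_dw = EC_iw * D_iw / D_dw
EC_dw = 2 * 369 / 108
EC_dw = 738 / 108

6.8333 dS/m


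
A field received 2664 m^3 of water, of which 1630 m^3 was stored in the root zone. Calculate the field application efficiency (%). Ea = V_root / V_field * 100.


Ea = V_root / V_field * 100 = 1630 / 2664 * 100 = 61.1862%

61.1862 %


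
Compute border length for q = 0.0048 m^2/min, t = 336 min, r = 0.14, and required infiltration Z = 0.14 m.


L = q*t/((1+r)*Z)
L = 0.0048*336/((1+0.14)*0.14)
L = 1.6128/0.1596

10.1053 m


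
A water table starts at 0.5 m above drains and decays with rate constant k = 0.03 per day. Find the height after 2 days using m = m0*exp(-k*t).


m = m0 * exp(-k*t)
m = 0.5 * exp(-0.03 * 2)
m = 0.5 * exp(-0.0600)

0.4709 m


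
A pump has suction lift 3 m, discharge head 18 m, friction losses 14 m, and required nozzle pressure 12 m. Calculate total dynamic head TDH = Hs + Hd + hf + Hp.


TDH = Hs + Hd + hf + Hp = 3 + 18 + 14 + 12 = 47

47 m


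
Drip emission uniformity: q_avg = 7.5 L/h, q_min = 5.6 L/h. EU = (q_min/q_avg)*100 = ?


EU = (q_min/q_avg)*100 = (5.6/7.5)*100 = 74.6667%

74.6667 %


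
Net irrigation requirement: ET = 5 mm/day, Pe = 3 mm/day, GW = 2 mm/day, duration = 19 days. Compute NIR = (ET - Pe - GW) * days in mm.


Daily deficit = ET - Pe - GW = 5 - 3 - 2 = 0 mm/day
NIR = 0 * 19 = 0 mm

0 mm


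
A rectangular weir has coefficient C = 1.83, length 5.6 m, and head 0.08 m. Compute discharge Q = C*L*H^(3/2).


Q = C * L * H^(3/2) = 1.83 * 5.6 * 0.08^1.5 = 1.83 * 5.6 * 0.022627

0.2319 m^3/s


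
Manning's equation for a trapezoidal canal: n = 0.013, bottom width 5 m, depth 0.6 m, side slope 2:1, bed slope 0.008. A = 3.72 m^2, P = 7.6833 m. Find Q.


R = A/P = 3.72/7.6833 = 0.484167
Q = (1/0.013) * 3.72 * 0.484167^(2/3) * 0.008^0.5

15.7812 m^3/s


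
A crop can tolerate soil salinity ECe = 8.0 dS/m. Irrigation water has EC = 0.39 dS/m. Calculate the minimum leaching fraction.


LR = ECiw / (5*ECe - ECiw)
LR = 0.39 / (5*8.0 - 0.39)
LR = 0.39 / 39.6100

0.0098


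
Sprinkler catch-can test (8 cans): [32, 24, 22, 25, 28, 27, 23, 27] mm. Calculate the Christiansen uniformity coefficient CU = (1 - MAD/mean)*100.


mean = 26.000000 mm
MAD = 2.500000 mm
CU = (1 - 2.500000/26.000000)*100

90.3846 %


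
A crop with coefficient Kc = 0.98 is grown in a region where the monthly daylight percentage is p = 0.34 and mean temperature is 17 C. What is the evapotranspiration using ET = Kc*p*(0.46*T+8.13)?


ET = Kc * p * (0.46*T + 8.13)
ET = 0.98 * 0.34 * (0.46*17 + 8.13)
ET = 0.98 * 0.34 * 15.9500

5.3145 mm/day


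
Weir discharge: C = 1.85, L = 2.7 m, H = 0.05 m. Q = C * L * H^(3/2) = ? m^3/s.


Q = C * L * H^(3/2) = 1.85 * 2.7 * 0.05^1.5 = 1.85 * 2.7 * 0.011180

0.0558 m^3/s


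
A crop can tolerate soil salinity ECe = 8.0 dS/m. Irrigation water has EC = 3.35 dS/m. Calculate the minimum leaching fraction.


LR = ECiw / (5*ECe - ECiw)
LR = 3.35 / (5*8.0 - 3.35)
LR = 3.35 / 36.6500

0.0914


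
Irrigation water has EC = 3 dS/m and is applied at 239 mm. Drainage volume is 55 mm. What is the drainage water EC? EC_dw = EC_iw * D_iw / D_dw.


EC_dw = EC_iw * D_iw / D_dw
EC_dw = 3 * 239 / 55
EC_dw = 717 / 55

13.0364 dS/m


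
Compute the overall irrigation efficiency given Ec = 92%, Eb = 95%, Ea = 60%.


Ec = 0.92, Eb = 0.95, Ea = 0.6
E = 0.92 * 0.95 * 0.6 * 100 = 52.4400%

52.4400 %


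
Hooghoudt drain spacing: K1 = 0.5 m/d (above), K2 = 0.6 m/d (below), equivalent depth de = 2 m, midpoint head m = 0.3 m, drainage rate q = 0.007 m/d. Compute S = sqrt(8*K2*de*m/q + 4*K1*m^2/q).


S^2 = 8*K2*de*m/q + 4*K1*m^2/q
S^2 = 8*0.6*2*0.3/0.007 + 4*0.5*0.3^2/0.007
S = sqrt(437.1429)

20.9080 m


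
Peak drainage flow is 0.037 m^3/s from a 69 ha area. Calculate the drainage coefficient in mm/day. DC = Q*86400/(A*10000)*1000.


DC = Q * 86400 / (A * 10000) * 1000
DC = 0.037 * 86400 / (69 * 10000) * 1000
DC = 3196800.0000 / 690000

4.6330 mm/day


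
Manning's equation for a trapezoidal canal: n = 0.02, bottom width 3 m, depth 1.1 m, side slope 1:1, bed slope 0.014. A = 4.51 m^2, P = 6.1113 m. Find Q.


R = A/P = 4.51/6.1113 = 0.737977
Q = (1/0.02) * 4.51 * 0.737977^(2/3) * 0.014^0.5

21.7891 m^3/s


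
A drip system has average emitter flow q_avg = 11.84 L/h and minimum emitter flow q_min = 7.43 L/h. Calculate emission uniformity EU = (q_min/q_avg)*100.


EU = (q_min/q_avg)*100 = (7.43/11.84)*100 = 62.7534%

62.7534 %


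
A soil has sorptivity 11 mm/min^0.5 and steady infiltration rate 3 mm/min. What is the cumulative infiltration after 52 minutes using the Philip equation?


F = S*sqrt(t) + A*t
F = 11*sqrt(52) + 3*52
F = 11*7.211103 + 156

235.3221 mm


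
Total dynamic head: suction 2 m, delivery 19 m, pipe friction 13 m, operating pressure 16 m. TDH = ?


TDH = Hs + Hd + hf + Hp = 2 + 19 + 13 + 16 = 50

50 m


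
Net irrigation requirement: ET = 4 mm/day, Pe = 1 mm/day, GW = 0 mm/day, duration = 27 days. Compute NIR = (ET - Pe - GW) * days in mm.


Daily deficit = ET - Pe - GW = 4 - 1 - 0 = 3 mm/day
NIR = 3 * 27 = 81 mm

81.0000 mm


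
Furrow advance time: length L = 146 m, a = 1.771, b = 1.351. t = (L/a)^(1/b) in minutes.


t = (L/a)^(1/b)
t = (146/1.771)^(1/1.351)
t = 82.439300^(1/1.351)

26.2004 min


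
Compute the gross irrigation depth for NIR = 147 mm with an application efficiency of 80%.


Ea = 80% = 0.8
GID = NIR / Ea = 147 / 0.8 = 183.7500 mm

183.7500 mm


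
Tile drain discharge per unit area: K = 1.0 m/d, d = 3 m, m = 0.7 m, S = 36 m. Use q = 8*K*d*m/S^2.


q = 8*K*d*m/S^2
q = 8*1.0*3*0.7/36^2
q = 16.8000 / 1296

0.0130 m/d


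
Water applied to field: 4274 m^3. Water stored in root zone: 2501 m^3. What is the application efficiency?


Ea = V_root / V_field * 100 = 2501 / 4274 * 100 = 58.5166%

58.5166 %


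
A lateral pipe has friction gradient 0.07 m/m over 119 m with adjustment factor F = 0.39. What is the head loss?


hf = J * L * F = 0.07 * 119 * 0.39 = 3.2487 m

3.2487 m


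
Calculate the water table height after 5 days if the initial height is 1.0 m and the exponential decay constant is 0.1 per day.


m = m0 * exp(-k*t)
m = 1.0 * exp(-0.1 * 5)
m = 1.0 * exp(-0.5000)

0.6065 m


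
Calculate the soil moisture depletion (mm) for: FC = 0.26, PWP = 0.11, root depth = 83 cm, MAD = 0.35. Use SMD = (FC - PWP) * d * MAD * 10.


SMD = (FC - PWP) * d * MAD * 10
SMD = (0.26 - 0.11) * 83 * 0.35 * 10
SMD = 0.1500 * 83 * 0.35 * 10

43.5750 mm


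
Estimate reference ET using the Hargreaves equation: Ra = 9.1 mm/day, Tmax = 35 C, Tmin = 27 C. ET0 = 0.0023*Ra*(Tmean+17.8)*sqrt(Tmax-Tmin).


Tmean = (Tmax + Tmin)/2 = (35 + 27)/2 = 31.0
ET0 = 0.0023 * 9.1 * (31.0 + 17.8) * sqrt(35 - 27)
ET0 = 0.0023 * 9.1 * 48.8 * 2.828427

2.8889 mm/day


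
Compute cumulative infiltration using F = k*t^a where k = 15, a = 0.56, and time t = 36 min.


F = k * t^a = 15 * 36^0.56
F = 15 * 7.439254

111.5888 mm


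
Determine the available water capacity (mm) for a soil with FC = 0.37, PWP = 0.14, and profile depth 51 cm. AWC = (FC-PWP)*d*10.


AWC = (FC - PWP) * d * 10
AWC = (0.37 - 0.14) * 51 * 10
AWC = 0.2300 * 51 * 10

117.3000 mm


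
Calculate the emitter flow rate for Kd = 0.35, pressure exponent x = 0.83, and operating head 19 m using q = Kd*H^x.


q = Kd * H^x = 0.35 * 19^0.83 = 0.35 * 11.517693

4.0312 L/h


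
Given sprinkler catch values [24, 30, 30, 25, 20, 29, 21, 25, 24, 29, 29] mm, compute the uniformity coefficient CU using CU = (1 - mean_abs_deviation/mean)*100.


mean = 26.000000 mm
MAD = 3.090909 mm
CU = (1 - 3.090909/26.000000)*100

88.1119 %


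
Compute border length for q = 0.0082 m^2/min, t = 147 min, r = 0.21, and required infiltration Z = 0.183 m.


L = q*t/((1+r)*Z)
L = 0.0082*147/((1+0.21)*0.183)
L = 1.2054/0.22143

5.4437 m


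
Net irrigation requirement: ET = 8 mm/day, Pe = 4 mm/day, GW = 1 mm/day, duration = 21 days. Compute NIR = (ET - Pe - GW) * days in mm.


Daily deficit = ET - Pe - GW = 8 - 4 - 1 = 3 mm/day
NIR = 3 * 21 = 63 mm

63.0000 mm


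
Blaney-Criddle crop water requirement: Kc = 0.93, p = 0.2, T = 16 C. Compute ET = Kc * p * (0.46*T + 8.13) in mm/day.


ET = Kc * p * (0.46*T + 8.13)
ET = 0.93 * 0.2 * (0.46*16 + 8.13)
ET = 0.93 * 0.2 * 15.4900

2.8811 mm/day


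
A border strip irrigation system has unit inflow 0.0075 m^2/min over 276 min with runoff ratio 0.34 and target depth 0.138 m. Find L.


L = q*t/((1+r)*Z)
L = 0.0075*276/((1+0.34)*0.138)
L = 2.07/0.18492

11.1940 m


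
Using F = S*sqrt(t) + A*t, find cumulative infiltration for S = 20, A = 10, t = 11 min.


F = S*sqrt(t) + A*t
F = 20*sqrt(11) + 10*11
F = 20*3.316625 + 110

176.3325 mm


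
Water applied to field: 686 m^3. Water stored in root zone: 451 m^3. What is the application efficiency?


Ea = V_root / V_field * 100 = 451 / 686 * 100 = 65.7434%

65.7434 %


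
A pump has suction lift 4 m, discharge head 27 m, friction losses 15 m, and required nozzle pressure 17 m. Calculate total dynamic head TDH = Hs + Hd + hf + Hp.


TDH = Hs + Hd + hf + Hp = 4 + 27 + 15 + 17 = 63

63 m


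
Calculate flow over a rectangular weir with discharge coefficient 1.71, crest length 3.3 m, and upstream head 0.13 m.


Q = C * L * H^(3/2) = 1.71 * 3.3 * 0.13^1.5 = 1.71 * 3.3 * 0.046872

0.2645 m^3/s


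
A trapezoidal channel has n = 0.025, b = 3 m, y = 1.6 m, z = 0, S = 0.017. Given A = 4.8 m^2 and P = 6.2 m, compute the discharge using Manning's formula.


R = A/P = 4.8/6.2 = 0.774194
Q = (1/0.025) * 4.8 * 0.774194^(2/3) * 0.017^0.5

21.1070 m^3/s


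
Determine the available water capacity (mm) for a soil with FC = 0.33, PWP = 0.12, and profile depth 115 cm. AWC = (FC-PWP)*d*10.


AWC = (FC - PWP) * d * 10
AWC = (0.33 - 0.12) * 115 * 10
AWC = 0.2100 * 115 * 10

241.5000 mm


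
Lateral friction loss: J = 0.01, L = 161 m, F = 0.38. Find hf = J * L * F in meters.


hf = J * L * F = 0.01 * 161 * 0.38 = 0.6118 m

0.6118 m


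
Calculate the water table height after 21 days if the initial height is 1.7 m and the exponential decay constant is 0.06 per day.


m = m0 * exp(-k*t)
m = 1.7 * exp(-0.06 * 21)
m = 1.7 * exp(-1.2600)

0.4822 m


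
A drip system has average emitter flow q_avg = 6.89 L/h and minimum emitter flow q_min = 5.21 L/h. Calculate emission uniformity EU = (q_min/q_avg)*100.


EU = (q_min/q_avg)*100 = (5.21/6.89)*100 = 75.6168%

75.6168 %


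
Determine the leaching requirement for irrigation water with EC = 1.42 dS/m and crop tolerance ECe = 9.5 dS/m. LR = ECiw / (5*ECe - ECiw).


LR = ECiw / (5*ECe - ECiw)
LR = 1.42 / (5*9.5 - 1.42)
LR = 1.42 / 46.0800

0.0308


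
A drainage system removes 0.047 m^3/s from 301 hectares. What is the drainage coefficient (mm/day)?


DC = Q * 86400 / (A * 10000) * 1000
DC = 0.047 * 86400 / (301 * 10000) * 1000
DC = 4060800.0000 / 3010000

1.3491 mm/day


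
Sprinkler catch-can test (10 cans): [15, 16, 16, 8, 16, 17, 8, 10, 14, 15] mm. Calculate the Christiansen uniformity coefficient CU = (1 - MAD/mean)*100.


mean = 13.500000 mm
MAD = 2.900000 mm
CU = (1 - 2.900000/13.500000)*100

78.5185 %


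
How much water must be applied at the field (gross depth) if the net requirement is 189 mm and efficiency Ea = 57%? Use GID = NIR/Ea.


Ea = 57% = 0.57
GID = NIR / Ea = 189 / 0.57 = 331.5789 mm

331.5789 mm


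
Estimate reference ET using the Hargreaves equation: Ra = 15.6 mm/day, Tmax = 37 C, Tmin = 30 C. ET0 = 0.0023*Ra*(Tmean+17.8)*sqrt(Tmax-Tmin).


Tmean = (Tmax + Tmin)/2 = (37 + 30)/2 = 33.5
ET0 = 0.0023 * 15.6 * (33.5 + 17.8) * sqrt(37 - 30)
ET0 = 0.0023 * 15.6 * 51.3 * 2.645751

4.8699 mm/day


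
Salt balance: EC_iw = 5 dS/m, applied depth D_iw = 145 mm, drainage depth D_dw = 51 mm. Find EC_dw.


EC_dw = EC_iw * D_iw / D_dw
EC_dw = 5 * 145 / 51
EC_dw = 725 / 51

14.2157 dS/m


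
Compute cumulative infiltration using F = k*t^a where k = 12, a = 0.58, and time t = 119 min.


F = k * t^a = 12 * 119^0.58
F = 12 * 15.988850

191.8662 mm


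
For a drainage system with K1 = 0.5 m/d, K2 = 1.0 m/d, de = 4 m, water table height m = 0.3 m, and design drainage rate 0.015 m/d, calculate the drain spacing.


S^2 = 8*K2*de*m/q + 4*K1*m^2/q
S^2 = 8*1.0*4*0.3/0.015 + 4*0.5*0.3^2/0.015
S = sqrt(652.0000)

25.5343 m


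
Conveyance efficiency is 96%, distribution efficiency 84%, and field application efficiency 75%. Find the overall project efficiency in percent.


Ec = 0.96, Eb = 0.84, Ea = 0.75
E = 0.96 * 0.84 * 0.75 * 100 = 60.4800%

60.4800 %


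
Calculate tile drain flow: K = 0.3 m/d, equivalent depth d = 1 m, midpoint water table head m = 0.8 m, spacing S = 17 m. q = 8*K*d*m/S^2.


q = 8*K*d*m/S^2
q = 8*0.3*1*0.8/17^2
q = 1.9200 / 289

0.0066 m/d


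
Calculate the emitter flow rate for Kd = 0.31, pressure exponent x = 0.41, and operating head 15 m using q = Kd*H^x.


q = Kd * H^x = 0.31 * 15^0.41 = 0.31 * 3.035271

0.9409 L/h


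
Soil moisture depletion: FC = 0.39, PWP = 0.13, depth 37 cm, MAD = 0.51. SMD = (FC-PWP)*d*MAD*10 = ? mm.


SMD = (FC - PWP) * d * MAD * 10
SMD = (0.39 - 0.13) * 37 * 0.51 * 10
SMD = 0.2600 * 37 * 0.51 * 10

49.0620 mm


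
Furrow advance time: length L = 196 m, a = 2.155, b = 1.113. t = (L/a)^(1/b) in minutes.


t = (L/a)^(1/b)
t = (196/2.155)^(1/1.113)
t = 90.951276^(1/1.113)

57.5355 min


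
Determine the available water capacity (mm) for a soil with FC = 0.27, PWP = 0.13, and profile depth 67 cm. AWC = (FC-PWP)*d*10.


AWC = (FC - PWP) * d * 10
AWC = (0.27 - 0.13) * 67 * 10
AWC = 0.1400 * 67 * 10

93.8000 mm


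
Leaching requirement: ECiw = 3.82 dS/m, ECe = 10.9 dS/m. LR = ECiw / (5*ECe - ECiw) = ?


LR = ECiw / (5*ECe - ECiw)
LR = 3.82 / (5*10.9 - 3.82)
LR = 3.82 / 50.6800

0.0754


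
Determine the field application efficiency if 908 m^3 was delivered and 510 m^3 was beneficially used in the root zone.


Ea = V_root / V_field * 100 = 510 / 908 * 100 = 56.1674%

56.1674 %


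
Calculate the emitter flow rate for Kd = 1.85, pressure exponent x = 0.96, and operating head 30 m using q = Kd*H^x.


q = Kd * H^x = 1.85 * 30^0.96 = 1.85 * 26.184025

48.4404 L/h


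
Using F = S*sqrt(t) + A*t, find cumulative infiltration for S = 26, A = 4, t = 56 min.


F = S*sqrt(t) + A*t
F = 26*sqrt(56) + 4*56
F = 26*7.483315 + 224

418.5662 mm


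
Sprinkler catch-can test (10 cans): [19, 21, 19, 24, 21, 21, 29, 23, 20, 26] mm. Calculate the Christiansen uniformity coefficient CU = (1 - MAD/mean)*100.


mean = 22.300000 mm
MAD = 2.560000 mm
CU = (1 - 2.560000/22.300000)*100

88.5202 %


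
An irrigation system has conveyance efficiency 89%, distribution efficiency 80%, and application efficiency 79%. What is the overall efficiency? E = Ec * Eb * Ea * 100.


Ec = 0.89, Eb = 0.8, Ea = 0.79
E = 0.89 * 0.8 * 0.79 * 100 = 56.2480%

56.2480 %


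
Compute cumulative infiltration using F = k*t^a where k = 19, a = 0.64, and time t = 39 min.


F = k * t^a = 19 * 39^0.64
F = 19 * 10.429929

198.1687 mm


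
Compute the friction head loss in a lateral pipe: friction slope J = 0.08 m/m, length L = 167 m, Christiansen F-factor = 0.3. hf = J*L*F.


hf = J * L * F = 0.08 * 167 * 0.3 = 4.0080 m

4.0080 m


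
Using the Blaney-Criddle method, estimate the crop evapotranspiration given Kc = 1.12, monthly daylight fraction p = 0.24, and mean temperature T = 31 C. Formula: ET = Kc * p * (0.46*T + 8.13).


ET = Kc * p * (0.46*T + 8.13)
ET = 1.12 * 0.24 * (0.46*31 + 8.13)
ET = 1.12 * 0.24 * 22.3900

6.0184 mm/day


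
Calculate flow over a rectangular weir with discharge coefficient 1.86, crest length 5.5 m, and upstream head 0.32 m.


Q = C * L * H^(3/2) = 1.86 * 5.5 * 0.32^1.5 = 1.86 * 5.5 * 0.181019

1.8518 m^3/s


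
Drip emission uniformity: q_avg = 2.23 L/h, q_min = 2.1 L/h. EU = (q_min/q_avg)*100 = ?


EU = (q_min/q_avg)*100 = (2.1/2.23)*100 = 94.1704%

94.1704 %


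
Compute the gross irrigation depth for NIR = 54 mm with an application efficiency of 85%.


Ea = 85% = 0.85
GID = NIR / Ea = 54 / 0.85 = 63.5294 mm

63.5294 mm


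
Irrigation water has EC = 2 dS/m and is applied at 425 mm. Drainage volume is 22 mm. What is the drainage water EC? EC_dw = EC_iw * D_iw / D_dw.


EC_dw = EC_iw * D_iw / D_dw
EC_dw = 2 * 425 / 22
EC_dw = 850 / 22

38.6364 dS/m


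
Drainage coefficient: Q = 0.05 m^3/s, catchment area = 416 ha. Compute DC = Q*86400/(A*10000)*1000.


DC = Q * 86400 / (A * 10000) * 1000
DC = 0.05 * 86400 / (416 * 10000) * 1000
DC = 4320000.0000 / 4160000

1.0385 mm/day


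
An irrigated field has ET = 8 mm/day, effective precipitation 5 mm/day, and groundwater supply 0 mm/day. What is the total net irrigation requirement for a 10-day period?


Daily deficit = ET - Pe - GW = 8 - 5 - 0 = 3 mm/day
NIR = 3 * 10 = 30 mm

30.0000 mm


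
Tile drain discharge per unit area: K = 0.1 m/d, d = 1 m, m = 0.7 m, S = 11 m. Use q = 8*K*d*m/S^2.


q = 8*K*d*m/S^2
q = 8*0.1*1*0.7/11^2
q = 0.5600 / 121

0.0046 m/d


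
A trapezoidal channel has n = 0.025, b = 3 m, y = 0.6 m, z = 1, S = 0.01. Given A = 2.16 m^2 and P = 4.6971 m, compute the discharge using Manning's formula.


R = A/P = 2.16/4.6971 = 0.459858
Q = (1/0.025) * 2.16 * 0.459858^(2/3) * 0.01^0.5

5.1475 m^3/s


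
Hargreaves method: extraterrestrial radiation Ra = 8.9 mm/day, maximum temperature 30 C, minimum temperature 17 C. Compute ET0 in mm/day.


Tmean = (Tmax + Tmin)/2 = (30 + 17)/2 = 23.5
ET0 = 0.0023 * 8.9 * (23.5 + 17.8) * sqrt(30 - 17)
ET0 = 0.0023 * 8.9 * 41.3 * 3.605551

3.0482 mm/day


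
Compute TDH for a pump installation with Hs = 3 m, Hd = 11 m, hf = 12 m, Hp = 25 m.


TDH = Hs + Hd + hf + Hp = 3 + 11 + 12 + 25 = 51

51 m


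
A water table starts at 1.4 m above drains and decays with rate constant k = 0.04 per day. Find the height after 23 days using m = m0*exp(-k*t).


m = m0 * exp(-k*t)
m = 1.4 * exp(-0.04 * 23)
m = 1.4 * exp(-0.9200)

0.5579 m


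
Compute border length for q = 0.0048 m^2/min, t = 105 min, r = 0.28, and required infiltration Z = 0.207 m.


L = q*t/((1+r)*Z)
L = 0.0048*105/((1+0.28)*0.207)
L = 0.504/0.26496

1.9022 m


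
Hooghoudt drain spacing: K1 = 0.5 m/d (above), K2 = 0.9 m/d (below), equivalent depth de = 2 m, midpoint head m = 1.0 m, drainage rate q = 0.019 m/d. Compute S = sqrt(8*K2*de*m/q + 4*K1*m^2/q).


S^2 = 8*K2*de*m/q + 4*K1*m^2/q
S^2 = 8*0.9*2*1.0/0.019 + 4*0.5*1.0^2/0.019
S = sqrt(863.1579)

29.3795 m


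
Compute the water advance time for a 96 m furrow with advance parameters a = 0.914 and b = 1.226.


t = (L/a)^(1/b)
t = (96/0.914)^(1/1.226)
t = 105.032823^(1/1.226)

44.5364 min


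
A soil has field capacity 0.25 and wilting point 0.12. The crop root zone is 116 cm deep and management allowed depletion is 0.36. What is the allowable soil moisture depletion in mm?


SMD = (FC - PWP) * d * MAD * 10
SMD = (0.25 - 0.12) * 116 * 0.36 * 10
SMD = 0.1300 * 116 * 0.36 * 10

54.2880 mm


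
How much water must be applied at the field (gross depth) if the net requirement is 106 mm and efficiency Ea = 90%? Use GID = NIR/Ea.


Ea = 90% = 0.9
GID = NIR / Ea = 106 / 0.9 = 117.7778 mm

117.7778 mm


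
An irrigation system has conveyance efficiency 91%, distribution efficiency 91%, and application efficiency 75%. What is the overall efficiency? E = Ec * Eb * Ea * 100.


Ec = 0.91, Eb = 0.91, Ea = 0.75
E = 0.91 * 0.91 * 0.75 * 100 = 62.1075%

62.1075 %


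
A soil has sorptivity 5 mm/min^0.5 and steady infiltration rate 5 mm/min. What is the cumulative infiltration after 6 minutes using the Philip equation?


F = S*sqrt(t) + A*t
F = 5*sqrt(6) + 5*6
F = 5*2.449490 + 30

42.2475 mm


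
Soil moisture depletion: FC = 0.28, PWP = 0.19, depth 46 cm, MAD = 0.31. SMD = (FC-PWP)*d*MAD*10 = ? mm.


SMD = (FC - PWP) * d * MAD * 10
SMD = (0.28 - 0.19) * 46 * 0.31 * 10
SMD = 0.0900 * 46 * 0.31 * 10

12.8340 mm


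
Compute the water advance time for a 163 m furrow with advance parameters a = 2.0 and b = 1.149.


t = (L/a)^(1/b)
t = (163/2.0)^(1/1.149)
t = 81.500000^(1/1.149)

46.0599 min


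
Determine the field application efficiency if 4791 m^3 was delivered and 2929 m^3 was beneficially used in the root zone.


Ea = V_root / V_field * 100 = 2929 / 4791 * 100 = 61.1355%

61.1355 %


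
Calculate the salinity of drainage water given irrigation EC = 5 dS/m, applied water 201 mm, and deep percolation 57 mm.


EC_dw = EC_iw * D_iw / D_dw
EC_dw = 5 * 201 / 57
EC_dw = 1005 / 57

17.6316 dS/m


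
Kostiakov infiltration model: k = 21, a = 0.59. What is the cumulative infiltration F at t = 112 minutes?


F = k * t^a = 21 * 112^0.59
F = 21 * 16.182240

339.8270 mm


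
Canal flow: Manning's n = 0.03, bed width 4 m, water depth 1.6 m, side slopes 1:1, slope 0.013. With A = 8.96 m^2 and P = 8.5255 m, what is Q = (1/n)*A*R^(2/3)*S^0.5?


R = A/P = 8.96/8.5255 = 1.050965
Q = (1/0.03) * 8.96 * 1.050965^(2/3) * 0.013^0.5

35.2006 m^3/s


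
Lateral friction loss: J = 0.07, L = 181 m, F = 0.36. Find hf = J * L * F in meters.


hf = J * L * F = 0.07 * 181 * 0.36 = 4.5612 m

4.5612 m


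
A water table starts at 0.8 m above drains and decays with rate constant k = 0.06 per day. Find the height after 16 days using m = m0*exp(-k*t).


m = m0 * exp(-k*t)
m = 0.8 * exp(-0.06 * 16)
m = 0.8 * exp(-0.9600)

0.3063 m


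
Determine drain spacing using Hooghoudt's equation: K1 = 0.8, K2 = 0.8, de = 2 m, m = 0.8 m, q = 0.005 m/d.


S^2 = 8*K2*de*m/q + 4*K1*m^2/q
S^2 = 8*0.8*2*0.8/0.005 + 4*0.8*0.8^2/0.005
S = sqrt(2457.6000)

49.5742 m


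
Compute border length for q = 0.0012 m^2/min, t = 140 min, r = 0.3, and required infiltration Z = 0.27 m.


L = q*t/((1+r)*Z)
L = 0.0012*140/((1+0.3)*0.27)
L = 0.168/0.351

0.4786 m


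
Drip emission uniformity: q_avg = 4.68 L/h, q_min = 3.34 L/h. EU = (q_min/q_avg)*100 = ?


EU = (q_min/q_avg)*100 = (3.34/4.68)*100 = 71.3675%

71.3675 %


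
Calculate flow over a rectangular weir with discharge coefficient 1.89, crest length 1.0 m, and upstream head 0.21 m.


Q = C * L * H^(3/2) = 1.89 * 1.0 * 0.21^1.5 = 1.89 * 1.0 * 0.096234

0.1819 m^3/s


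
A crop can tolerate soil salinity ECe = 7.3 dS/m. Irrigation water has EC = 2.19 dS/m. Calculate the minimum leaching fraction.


LR = ECiw / (5*ECe - ECiw)
LR = 2.19 / (5*7.3 - 2.19)
LR = 2.19 / 34.3100

0.0638


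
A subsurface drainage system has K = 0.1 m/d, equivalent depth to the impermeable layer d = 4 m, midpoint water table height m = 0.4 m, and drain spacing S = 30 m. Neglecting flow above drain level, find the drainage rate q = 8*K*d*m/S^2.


q = 8*K*d*m/S^2
q = 8*0.1*4*0.4/30^2
q = 1.2800 / 900

0.0014 m/d


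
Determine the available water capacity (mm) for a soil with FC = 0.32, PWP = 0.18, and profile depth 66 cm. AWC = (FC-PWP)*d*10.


AWC = (FC - PWP) * d * 10
AWC = (0.32 - 0.18) * 66 * 10
AWC = 0.1400 * 66 * 10

92.4000 mm


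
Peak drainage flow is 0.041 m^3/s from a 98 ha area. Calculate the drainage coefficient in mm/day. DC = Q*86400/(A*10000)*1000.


DC = Q * 86400 / (A * 10000) * 1000
DC = 0.041 * 86400 / (98 * 10000) * 1000
DC = 3542400.0000 / 980000

3.6147 mm/day


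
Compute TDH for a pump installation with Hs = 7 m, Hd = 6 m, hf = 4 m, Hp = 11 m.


TDH = Hs + Hd + hf + Hp = 7 + 6 + 4 + 11 = 28

28 m


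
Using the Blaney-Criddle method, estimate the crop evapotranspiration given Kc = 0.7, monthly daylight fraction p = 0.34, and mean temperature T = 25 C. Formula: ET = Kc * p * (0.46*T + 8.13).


ET = Kc * p * (0.46*T + 8.13)
ET = 0.7 * 0.34 * (0.46*25 + 8.13)
ET = 0.7 * 0.34 * 19.6300

4.6719 mm/day


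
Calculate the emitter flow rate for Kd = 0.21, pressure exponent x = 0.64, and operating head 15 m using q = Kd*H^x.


q = Kd * H^x = 0.21 * 15^0.64 = 0.21 * 5.658462

1.1883 L/h


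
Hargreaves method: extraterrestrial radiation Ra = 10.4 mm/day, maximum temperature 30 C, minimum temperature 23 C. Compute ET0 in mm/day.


Tmean = (Tmax + Tmin)/2 = (30 + 23)/2 = 26.5
ET0 = 0.0023 * 10.4 * (26.5 + 17.8) * sqrt(30 - 23)
ET0 = 0.0023 * 10.4 * 44.3 * 2.645751

2.8036 mm/day


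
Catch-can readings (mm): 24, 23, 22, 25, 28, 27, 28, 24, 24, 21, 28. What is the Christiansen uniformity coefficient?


mean = 24.909091 mm
MAD = 2.082645 mm
CU = (1 - 2.082645/24.909091)*100

91.6390 %


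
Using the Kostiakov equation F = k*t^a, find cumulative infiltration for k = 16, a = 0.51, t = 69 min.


F = k * t^a = 16 * 69^0.51
F = 16 * 8.665887

138.6542 mm


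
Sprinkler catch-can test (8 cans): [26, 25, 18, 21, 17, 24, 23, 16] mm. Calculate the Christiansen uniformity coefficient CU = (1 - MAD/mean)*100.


mean = 21.250000 mm
MAD = 3.250000 mm
CU = (1 - 3.250000/21.250000)*100

84.7059 %


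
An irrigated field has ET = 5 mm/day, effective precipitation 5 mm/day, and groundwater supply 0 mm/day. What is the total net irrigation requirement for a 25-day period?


Daily deficit = ET - Pe - GW = 5 - 5 - 0 = 0 mm/day
NIR = 0 * 25 = 0 mm

0 mm


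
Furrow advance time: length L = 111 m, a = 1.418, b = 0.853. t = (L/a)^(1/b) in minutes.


t = (L/a)^(1/b)
t = (111/1.418)^(1/0.853)
t = 78.279267^(1/0.853)

165.9528 min


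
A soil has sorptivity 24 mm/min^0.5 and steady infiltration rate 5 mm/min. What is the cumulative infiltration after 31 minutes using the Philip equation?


F = S*sqrt(t) + A*t
F = 24*sqrt(31) + 5*31
F = 24*5.567764 + 155

288.6263 mm


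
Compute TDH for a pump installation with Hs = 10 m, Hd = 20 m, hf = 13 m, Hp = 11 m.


TDH = Hs + Hd + hf + Hp = 10 + 20 + 13 + 11 = 54

54 m


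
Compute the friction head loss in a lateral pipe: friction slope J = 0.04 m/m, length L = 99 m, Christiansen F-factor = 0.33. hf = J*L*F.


hf = J * L * F = 0.04 * 99 * 0.33 = 1.3068 m

1.3068 m


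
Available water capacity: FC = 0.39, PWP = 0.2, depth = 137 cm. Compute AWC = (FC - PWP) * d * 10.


AWC = (FC - PWP) * d * 10
AWC = (0.39 - 0.2) * 137 * 10
AWC = 0.1900 * 137 * 10

260.3000 mm


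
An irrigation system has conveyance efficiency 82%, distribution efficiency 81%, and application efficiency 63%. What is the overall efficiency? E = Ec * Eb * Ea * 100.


Ec = 0.82, Eb = 0.81, Ea = 0.63
E = 0.82 * 0.81 * 0.63 * 100 = 41.8446%

41.8446 %


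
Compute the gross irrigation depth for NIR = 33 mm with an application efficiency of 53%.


Ea = 53% = 0.53
GID = NIR / Ea = 33 / 0.53 = 62.2642 mm

62.2642 mm


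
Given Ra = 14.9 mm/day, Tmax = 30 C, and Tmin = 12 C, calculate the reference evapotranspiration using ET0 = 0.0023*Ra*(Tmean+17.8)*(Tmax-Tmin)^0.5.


Tmean = (Tmax + Tmin)/2 = (30 + 12)/2 = 21.0
ET0 = 0.0023 * 14.9 * (21.0 + 17.8) * sqrt(30 - 12)
ET0 = 0.0023 * 14.9 * 38.8 * 4.242641

5.6413 mm/day


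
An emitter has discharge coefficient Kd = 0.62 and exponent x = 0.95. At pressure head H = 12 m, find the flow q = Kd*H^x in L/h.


q = Kd * H^x = 0.62 * 12^0.95 = 0.62 * 10.597958

6.5707 L/h


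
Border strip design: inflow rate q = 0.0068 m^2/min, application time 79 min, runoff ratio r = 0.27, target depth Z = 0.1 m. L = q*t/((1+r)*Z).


L = q*t/((1+r)*Z)
L = 0.0068*79/((1+0.27)*0.1)
L = 0.5372/0.127

4.2299 m


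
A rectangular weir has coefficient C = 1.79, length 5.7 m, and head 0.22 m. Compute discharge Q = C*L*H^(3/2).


Q = C * L * H^(3/2) = 1.79 * 5.7 * 0.22^1.5 = 1.79 * 5.7 * 0.103189

1.0528 m^3/s


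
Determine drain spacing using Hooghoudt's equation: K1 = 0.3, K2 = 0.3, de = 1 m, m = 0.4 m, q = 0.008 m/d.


S^2 = 8*K2*de*m/q + 4*K1*m^2/q
S^2 = 8*0.3*1*0.4/0.008 + 4*0.3*0.4^2/0.008
S = sqrt(144.0000)

12.0000 m


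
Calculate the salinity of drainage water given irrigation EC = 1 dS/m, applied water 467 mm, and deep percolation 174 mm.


EC_dw = EC_iw * D_iw / D_dw
EC_dw = 1 * 467 / 174
EC_dw = 467 / 174

2.6839 dS/m


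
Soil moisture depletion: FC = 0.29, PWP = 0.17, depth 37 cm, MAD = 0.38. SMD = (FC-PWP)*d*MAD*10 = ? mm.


SMD = (FC - PWP) * d * MAD * 10
SMD = (0.29 - 0.17) * 37 * 0.38 * 10
SMD = 0.1200 * 37 * 0.38 * 10

16.8720 mm


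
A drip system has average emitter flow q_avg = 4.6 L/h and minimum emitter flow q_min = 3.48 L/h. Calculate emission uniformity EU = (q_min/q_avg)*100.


EU = (q_min/q_avg)*100 = (3.48/4.6)*100 = 75.6522%

75.6522 %


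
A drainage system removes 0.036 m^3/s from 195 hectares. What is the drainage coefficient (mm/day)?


DC = Q * 86400 / (A * 10000) * 1000
DC = 0.036 * 86400 / (195 * 10000) * 1000
DC = 3110400.0000 / 1950000

1.5951 mm/day


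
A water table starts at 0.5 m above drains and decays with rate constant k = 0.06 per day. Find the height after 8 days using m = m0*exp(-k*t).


m = m0 * exp(-k*t)
m = 0.5 * exp(-0.06 * 8)
m = 0.5 * exp(-0.4800)

0.3094 m


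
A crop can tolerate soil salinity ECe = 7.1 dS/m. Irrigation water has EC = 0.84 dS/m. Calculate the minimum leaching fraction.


LR = ECiw / (5*ECe - ECiw)
LR = 0.84 / (5*7.1 - 0.84)
LR = 0.84 / 34.6600

0.0242


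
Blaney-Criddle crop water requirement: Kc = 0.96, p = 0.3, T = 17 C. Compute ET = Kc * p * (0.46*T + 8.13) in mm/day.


ET = Kc * p * (0.46*T + 8.13)
ET = 0.96 * 0.3 * (0.46*17 + 8.13)
ET = 0.96 * 0.3 * 15.9500

4.5936 mm/day


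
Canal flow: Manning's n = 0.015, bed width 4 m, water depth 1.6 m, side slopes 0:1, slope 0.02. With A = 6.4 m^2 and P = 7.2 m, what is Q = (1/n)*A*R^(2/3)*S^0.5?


R = A/P = 6.4/7.2 = 0.888889
Q = (1/0.015) * 6.4 * 0.888889^(2/3) * 0.02^0.5

55.7830 m^3/s


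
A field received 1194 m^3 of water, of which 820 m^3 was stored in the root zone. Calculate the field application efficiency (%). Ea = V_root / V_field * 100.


Ea = V_root / V_field * 100 = 820 / 1194 * 100 = 68.6767%

68.6767 %


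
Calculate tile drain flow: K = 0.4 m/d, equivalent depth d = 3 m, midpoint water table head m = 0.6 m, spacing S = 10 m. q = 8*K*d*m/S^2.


q = 8*K*d*m/S^2
q = 8*0.4*3*0.6/10^2
q = 5.7600 / 100

0.0576 m/d


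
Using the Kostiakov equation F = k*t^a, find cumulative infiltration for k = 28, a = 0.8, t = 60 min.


F = k * t^a = 28 * 60^0.8
F = 28 * 26.455806

740.7626 mm


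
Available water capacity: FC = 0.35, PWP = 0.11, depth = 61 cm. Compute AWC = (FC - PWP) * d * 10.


AWC = (FC - PWP) * d * 10
AWC = (0.35 - 0.11) * 61 * 10
AWC = 0.2400 * 61 * 10

146.4000 mm


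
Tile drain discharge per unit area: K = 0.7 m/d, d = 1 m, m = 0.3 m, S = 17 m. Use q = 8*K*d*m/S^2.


q = 8*K*d*m/S^2
q = 8*0.7*1*0.3/17^2
q = 1.6800 / 289

0.0058 m/d


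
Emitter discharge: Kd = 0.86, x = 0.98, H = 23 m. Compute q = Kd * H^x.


q = Kd * H^x = 0.86 * 23^0.98 = 0.86 * 21.601966

18.5777 L/h


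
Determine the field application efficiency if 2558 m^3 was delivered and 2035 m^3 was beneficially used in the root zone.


Ea = V_root / V_field * 100 = 2035 / 2558 * 100 = 79.5543%

79.5543 %


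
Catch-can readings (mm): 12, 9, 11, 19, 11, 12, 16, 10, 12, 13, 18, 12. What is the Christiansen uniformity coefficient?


mean = 12.916667 mm
MAD = 2.388889 mm
CU = (1 - 2.388889/12.916667)*100

81.5054 %


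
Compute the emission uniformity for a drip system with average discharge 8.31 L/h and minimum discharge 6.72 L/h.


EU = (q_min/q_avg)*100 = (6.72/8.31)*100 = 80.8664%

80.8664 %


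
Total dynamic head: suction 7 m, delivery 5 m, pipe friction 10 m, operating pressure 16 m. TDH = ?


TDH = Hs + Hd + hf + Hp = 7 + 5 + 10 + 16 = 38

38 m


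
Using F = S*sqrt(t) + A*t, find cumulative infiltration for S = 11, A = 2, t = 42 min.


F = S*sqrt(t) + A*t
F = 11*sqrt(42) + 2*42
F = 11*6.480741 + 84

155.2882 mm


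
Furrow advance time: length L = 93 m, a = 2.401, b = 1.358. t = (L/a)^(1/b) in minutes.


t = (L/a)^(1/b)
t = (93/2.401)^(1/1.358)
t = 38.733861^(1/1.358)

14.7718 min


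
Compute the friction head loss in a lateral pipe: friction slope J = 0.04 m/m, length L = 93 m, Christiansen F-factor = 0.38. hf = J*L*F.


hf = J * L * F = 0.04 * 93 * 0.38 = 1.4136 m

1.4136 m


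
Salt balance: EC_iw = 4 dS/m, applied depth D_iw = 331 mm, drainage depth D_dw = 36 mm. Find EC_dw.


EC_dw = EC_iw * D_iw / D_dw
EC_dw = 4 * 331 / 36
EC_dw = 1324 / 36

36.7778 dS/m


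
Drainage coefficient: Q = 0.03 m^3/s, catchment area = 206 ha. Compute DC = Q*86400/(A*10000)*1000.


DC = Q * 86400 / (A * 10000) * 1000
DC = 0.03 * 86400 / (206 * 10000) * 1000
DC = 2592000.0000 / 2060000

1.2583 mm/day


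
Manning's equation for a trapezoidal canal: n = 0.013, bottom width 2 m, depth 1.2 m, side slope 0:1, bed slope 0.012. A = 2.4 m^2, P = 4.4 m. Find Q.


R = A/P = 2.4/4.4 = 0.545455
Q = (1/0.013) * 2.4 * 0.545455^(2/3) * 0.012^0.5

13.5010 m^3/s


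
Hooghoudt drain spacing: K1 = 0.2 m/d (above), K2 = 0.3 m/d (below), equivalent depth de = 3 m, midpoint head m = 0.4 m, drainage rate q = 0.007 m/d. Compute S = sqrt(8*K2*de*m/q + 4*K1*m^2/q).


S^2 = 8*K2*de*m/q + 4*K1*m^2/q
S^2 = 8*0.3*3*0.4/0.007 + 4*0.2*0.4^2/0.007
S = sqrt(429.7143)

20.7296 m


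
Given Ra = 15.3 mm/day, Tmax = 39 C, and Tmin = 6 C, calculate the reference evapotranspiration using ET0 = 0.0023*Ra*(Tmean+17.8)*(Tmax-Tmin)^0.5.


Tmean = (Tmax + Tmin)/2 = (39 + 6)/2 = 22.5
ET0 = 0.0023 * 15.3 * (22.5 + 17.8) * sqrt(39 - 6)
ET0 = 0.0023 * 15.3 * 40.3 * 5.744563

8.1467 mm/day


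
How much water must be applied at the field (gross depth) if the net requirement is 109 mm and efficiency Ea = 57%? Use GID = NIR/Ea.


Ea = 57% = 0.57
GID = NIR / Ea = 109 / 0.57 = 191.2281 mm

191.2281 mm


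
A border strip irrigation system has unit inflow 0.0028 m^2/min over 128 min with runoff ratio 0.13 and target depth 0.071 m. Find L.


L = q*t/((1+r)*Z)
L = 0.0028*128/((1+0.13)*0.071)
L = 0.3584/0.08023

4.4672 m


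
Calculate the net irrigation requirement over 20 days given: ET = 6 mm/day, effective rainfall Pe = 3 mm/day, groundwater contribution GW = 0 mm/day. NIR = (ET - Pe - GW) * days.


Daily deficit = ET - Pe - GW = 6 - 3 - 0 = 3 mm/day
NIR = 3 * 20 = 60 mm

60.0000 mm


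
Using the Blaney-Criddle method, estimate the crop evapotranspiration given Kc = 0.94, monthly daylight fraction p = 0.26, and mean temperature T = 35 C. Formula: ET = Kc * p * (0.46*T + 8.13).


ET = Kc * p * (0.46*T + 8.13)
ET = 0.94 * 0.26 * (0.46*35 + 8.13)
ET = 0.94 * 0.26 * 24.2300

5.9218 mm/day


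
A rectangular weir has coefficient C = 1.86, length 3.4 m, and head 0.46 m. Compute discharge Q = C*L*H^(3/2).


Q = C * L * H^(3/2) = 1.86 * 3.4 * 0.46^1.5 = 1.86 * 3.4 * 0.311987

1.9730 m^3/s


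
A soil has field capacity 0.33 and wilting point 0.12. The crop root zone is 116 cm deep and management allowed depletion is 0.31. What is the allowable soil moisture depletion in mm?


SMD = (FC - PWP) * d * MAD * 10
SMD = (0.33 - 0.12) * 116 * 0.31 * 10
SMD = 0.2100 * 116 * 0.31 * 10

75.5160 mm


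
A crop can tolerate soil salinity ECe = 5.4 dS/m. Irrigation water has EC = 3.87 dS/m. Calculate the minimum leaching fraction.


LR = ECiw / (5*ECe - ECiw)
LR = 3.87 / (5*5.4 - 3.87)
LR = 3.87 / 23.1300

0.1673


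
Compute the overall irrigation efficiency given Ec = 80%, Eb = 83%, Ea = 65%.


Ec = 0.8, Eb = 0.83, Ea = 0.65
E = 0.8 * 0.83 * 0.65 * 100 = 43.1600%

43.1600 %


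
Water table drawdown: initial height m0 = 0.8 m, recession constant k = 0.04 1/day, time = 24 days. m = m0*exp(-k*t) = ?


m = m0 * exp(-k*t)
m = 0.8 * exp(-0.04 * 24)
m = 0.8 * exp(-0.9600)

0.3063 m


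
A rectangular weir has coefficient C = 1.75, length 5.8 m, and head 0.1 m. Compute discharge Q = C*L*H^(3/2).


Q = C * L * H^(3/2) = 1.75 * 5.8 * 0.1^1.5 = 1.75 * 5.8 * 0.031623

0.3210 m^3/s


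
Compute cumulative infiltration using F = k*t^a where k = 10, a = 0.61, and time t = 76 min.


F = k * t^a = 10 * 76^0.61
F = 10 * 14.037711

140.3771 mm


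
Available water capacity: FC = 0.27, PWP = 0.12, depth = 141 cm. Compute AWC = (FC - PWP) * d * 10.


AWC = (FC - PWP) * d * 10
AWC = (0.27 - 0.12) * 141 * 10
AWC = 0.1500 * 141 * 10

211.5000 mm


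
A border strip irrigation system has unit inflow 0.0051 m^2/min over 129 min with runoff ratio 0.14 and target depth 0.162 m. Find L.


L = q*t/((1+r)*Z)
L = 0.0051*129/((1+0.14)*0.162)
L = 0.6579/0.18468

3.5624 m


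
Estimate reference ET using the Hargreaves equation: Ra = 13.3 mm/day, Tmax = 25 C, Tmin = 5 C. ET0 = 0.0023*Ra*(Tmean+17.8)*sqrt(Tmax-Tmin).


Tmean = (Tmax + Tmin)/2 = (25 + 5)/2 = 15.0
ET0 = 0.0023 * 13.3 * (15.0 + 17.8) * sqrt(25 - 5)
ET0 = 0.0023 * 13.3 * 32.8 * 4.472136

4.4871 mm/day


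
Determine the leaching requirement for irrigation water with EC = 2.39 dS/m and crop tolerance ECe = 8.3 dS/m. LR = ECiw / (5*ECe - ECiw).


LR = ECiw / (5*ECe - ECiw)
LR = 2.39 / (5*8.3 - 2.39)
LR = 2.39 / 39.1100

0.0611
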